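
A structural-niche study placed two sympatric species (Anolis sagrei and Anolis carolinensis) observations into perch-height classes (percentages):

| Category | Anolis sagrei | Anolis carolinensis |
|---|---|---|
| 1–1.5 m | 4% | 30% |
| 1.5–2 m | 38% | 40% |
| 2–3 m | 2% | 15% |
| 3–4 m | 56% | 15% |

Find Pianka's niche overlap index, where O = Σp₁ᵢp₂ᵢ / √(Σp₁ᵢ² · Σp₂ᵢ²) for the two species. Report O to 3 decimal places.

Convert percentages to proportions (divide by 100).
Σ p₁ᵢp₂ᵢ = 0.0120 + 0.1520 + 0.0030 + 0.0840 = 0.2510
Σp_1ᵢ² = 0.04² + 0.38² + 0.02² + 0.56² = 0.0016 + 0.1444 + 0.0004 + 0.3136 = 0.4600
Σp_2ᵢ² = 0.30² + 0.40² + 0.15² + 0.15² = 0.0900 + 0.1600 + 0.0225 + 0.0225 = 0.2950
O = 0.2510 / √(0.4600 × 0.2950) = 0.2510 / 0.368375 = 0.68137

0.681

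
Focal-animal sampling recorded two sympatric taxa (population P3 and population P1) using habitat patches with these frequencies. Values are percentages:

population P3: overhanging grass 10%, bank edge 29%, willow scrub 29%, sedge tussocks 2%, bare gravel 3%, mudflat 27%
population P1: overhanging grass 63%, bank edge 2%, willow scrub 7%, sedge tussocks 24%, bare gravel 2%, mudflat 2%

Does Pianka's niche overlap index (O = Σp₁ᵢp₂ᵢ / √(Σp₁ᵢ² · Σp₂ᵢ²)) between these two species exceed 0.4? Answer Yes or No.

Convert percentages to proportions (divide by 100).
Σ p₁ᵢp₂ᵢ = 0.0630 + 0.0058 + 0.0203 + 0.0048 + 0.0006 + 0.0054 = 0.0999
Σp_1ᵢ² = 0.10² + 0.29² + 0.29² + 0.02² + 0.03² + 0.27² = 0.0100 + 0.0841 + 0.0841 + 0.0004 + 0.0009 + 0.0729 = 0.2524
Σp_2ᵢ² = 0.63² + 0.02² + 0.07² + 0.24² + 0.02² + 0.02² = 0.3969 + 0.0004 + 0.0049 + 0.0576 + 0.0004 + 0.0004 = 0.4606
O = 0.0999 / √(0.2524 × 0.4606) = 0.0999 / 0.34096 = 0.2930
O = 0.2930 < 0.4 → No.

No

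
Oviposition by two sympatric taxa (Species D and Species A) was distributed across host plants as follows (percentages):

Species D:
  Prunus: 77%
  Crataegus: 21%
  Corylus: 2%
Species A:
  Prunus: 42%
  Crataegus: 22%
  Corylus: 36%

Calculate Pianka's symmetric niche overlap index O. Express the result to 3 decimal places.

0.793

Convert percentages to proportions (divide by 100).
Σ p₁ᵢp₂ᵢ = 0.3234 + 0.0462 + 0.0072 = 0.3768
Σp_1ᵢ² = 0.77² + 0.21² + 0.02² = 0.5929 + 0.0441 + 0.0004 = 0.6374
Σp_2ᵢ² = 0.42² + 0.22² + 0.36² = 0.1764 + 0.0484 + 0.1296 = 0.3544
O = 0.3768 / √(0.6374 × 0.3544) = 0.3768 / 0.475284 = 0.79279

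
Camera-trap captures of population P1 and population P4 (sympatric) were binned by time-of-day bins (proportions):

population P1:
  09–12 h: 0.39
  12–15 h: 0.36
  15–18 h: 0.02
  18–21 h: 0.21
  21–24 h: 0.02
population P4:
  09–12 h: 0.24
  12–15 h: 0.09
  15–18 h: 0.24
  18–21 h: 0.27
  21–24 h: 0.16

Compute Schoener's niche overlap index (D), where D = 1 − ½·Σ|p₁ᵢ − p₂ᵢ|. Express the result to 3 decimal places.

0.580

Σ|p₁ᵢ − p₂ᵢ| = 0.15 + 0.27 + 0.22 + 0.06 + 0.14 = 0.84
D = 1 − ½ × 0.84 = 1 − 0.420 = 0.58000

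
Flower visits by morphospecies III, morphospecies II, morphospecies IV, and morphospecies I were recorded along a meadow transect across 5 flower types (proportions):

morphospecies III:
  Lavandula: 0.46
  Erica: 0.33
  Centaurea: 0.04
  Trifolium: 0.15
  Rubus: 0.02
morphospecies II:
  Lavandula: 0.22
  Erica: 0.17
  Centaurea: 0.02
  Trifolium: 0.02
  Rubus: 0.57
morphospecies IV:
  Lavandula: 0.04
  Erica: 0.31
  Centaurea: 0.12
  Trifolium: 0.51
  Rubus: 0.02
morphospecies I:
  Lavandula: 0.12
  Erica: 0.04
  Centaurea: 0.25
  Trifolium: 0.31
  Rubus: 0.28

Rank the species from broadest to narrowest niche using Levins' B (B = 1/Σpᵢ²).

morphospecies I > morphospecies III > morphospecies IV > morphospecies II

Σp_IIIᵢ² = 0.46² + 0.33² + 0.04² + 0.15² + 0.02² = 0.2116 + 0.1089 + 0.0016 + 0.0225 + 0.0004 = 0.3450
B_III = 1 / 0.3450 = 2.8986
Σp_IIᵢ² = 0.22² + 0.17² + 0.02² + 0.02² + 0.57² = 0.0484 + 0.0289 + 0.0004 + 0.0004 + 0.3249 = 0.4030
B_II = 1 / 0.4030 = 2.4814
Σp_IVᵢ² = 0.04² + 0.31² + 0.12² + 0.51² + 0.02² = 0.0016 + 0.0961 + 0.0144 + 0.2601 + 0.0004 = 0.3726
B_IV = 1 / 0.3726 = 2.6838
Σp_Iᵢ² = 0.12² + 0.04² + 0.25² + 0.31² + 0.28² = 0.0144 + 0.0016 + 0.0625 + 0.0961 + 0.0784 = 0.2530
B_I = 1 / 0.2530 = 3.9526
Ranking by B (broadest → narrowest): morphospecies I (3.95) > morphospecies III (2.90) > morphospecies IV (2.68) > morphospecies II (2.48)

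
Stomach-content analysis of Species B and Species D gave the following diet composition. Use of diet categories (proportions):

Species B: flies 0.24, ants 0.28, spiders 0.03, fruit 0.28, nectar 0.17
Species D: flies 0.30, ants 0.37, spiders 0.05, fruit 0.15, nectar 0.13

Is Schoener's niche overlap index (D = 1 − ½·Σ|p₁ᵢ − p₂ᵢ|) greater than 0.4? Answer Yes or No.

Yes

Σ|p₁ᵢ − p₂ᵢ| = 0.06 + 0.09 + 0.02 + 0.13 + 0.04 = 0.34
D = 1 − ½ × 0.34 = 1 − 0.170 = 0.8300
D = 0.8300 > 0.4 → Yes.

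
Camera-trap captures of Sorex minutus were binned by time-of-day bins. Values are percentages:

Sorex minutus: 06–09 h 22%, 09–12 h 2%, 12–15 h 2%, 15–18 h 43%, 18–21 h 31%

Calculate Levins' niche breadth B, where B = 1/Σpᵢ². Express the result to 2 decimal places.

3.03

Convert percentages to proportions (divide by 100).
Σpᵢ² = 0.22² + 0.02² + 0.02² + 0.43² + 0.31² = 0.0484 + 0.0004 + 0.0004 + 0.1849 + 0.0961 = 0.3302
B = 1 / 0.3302 = 3.0285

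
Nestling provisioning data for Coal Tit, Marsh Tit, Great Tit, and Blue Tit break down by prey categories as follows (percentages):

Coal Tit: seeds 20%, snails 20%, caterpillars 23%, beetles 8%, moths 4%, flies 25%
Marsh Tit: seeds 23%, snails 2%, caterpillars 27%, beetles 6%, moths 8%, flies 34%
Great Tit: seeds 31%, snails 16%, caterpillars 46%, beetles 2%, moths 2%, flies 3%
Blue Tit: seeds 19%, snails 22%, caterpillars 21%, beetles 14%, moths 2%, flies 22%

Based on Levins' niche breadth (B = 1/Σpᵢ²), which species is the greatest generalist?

Blue Tit

Convert percentages to proportions (divide by 100).
Σp_Coalᵢ² = 0.20² + 0.20² + 0.23² + 0.08² + 0.04² + 0.25² = 0.0400 + 0.0400 + 0.0529 + 0.0064 + 0.0016 + 0.0625 = 0.2034
B_Coal = 1 / 0.2034 = 4.9164
Σp_Marsᵢ² = 0.23² + 0.02² + 0.27² + 0.06² + 0.08² + 0.34² = 0.0529 + 0.0004 + 0.0729 + 0.0036 + 0.0064 + 0.1156 = 0.2518
B_Mars = 1 / 0.2518 = 3.9714
Σp_Greaᵢ² = 0.31² + 0.16² + 0.46² + 0.02² + 0.02² + 0.03² = 0.0961 + 0.0256 + 0.2116 + 0.0004 + 0.0004 + 0.0009 = 0.3350
B_Grea = 1 / 0.3350 = 2.9851
Σp_Blueᵢ² = 0.19² + 0.22² + 0.21² + 0.14² + 0.02² + 0.22² = 0.0361 + 0.0484 + 0.0441 + 0.0196 + 0.0004 + 0.0484 = 0.1970
B_Blue = 1 / 0.1970 = 5.0761
Highest B → broadest niche (most generalist): Blue Tit (B = 5.08).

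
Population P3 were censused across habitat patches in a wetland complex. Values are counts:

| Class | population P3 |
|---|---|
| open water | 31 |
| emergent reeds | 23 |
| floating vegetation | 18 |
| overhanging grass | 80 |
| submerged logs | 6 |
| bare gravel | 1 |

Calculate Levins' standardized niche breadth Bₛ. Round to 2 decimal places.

Proportions for population P3 (n=159): 31/159=0.1950, 23/159=0.1447, 18/159=0.1132, 80/159=0.5031, 6/159=0.0377, 1/159=0.0063
Σpᵢ² = 0.1950² + 0.1447² + 0.1132² + 0.5031² + 0.0377² + 0.0063² = 0.038025 + 0.020938 + 0.012814 + 0.253110 + 0.001421 + 0.000040 = 0.326348
B = 1 / 0.326348 = 3.0642
Bₛ = (B − 1)/(n − 1) = (3.0642 − 1)/(6 − 1) = 2.0642/5 = 0.4128

0.41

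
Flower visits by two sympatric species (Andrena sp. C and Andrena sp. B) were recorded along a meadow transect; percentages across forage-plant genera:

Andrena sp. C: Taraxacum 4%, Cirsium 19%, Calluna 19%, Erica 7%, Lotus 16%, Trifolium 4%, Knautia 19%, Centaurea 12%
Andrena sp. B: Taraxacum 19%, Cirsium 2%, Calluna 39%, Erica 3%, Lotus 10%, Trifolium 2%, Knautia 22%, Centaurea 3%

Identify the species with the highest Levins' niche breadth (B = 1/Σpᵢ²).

Convert percentages to proportions (divide by 100).
Σp_Cᵢ² = 0.04² + 0.19² + 0.19² + 0.07² + 0.16² + 0.04² + 0.19² + 0.12² = 0.0016 + 0.0361 + 0.0361 + 0.0049 + 0.0256 + 0.0016 + 0.0361 + 0.0144 = 0.1564
B_C = 1 / 0.1564 = 6.3939
Σp_Bᵢ² = 0.19² + 0.02² + 0.39² + 0.03² + 0.10² + 0.02² + 0.22² + 0.03² = 0.0361 + 0.0004 + 0.1521 + 0.0009 + 0.0100 + 0.0004 + 0.0484 + 0.0009 = 0.2492
B_B = 1 / 0.2492 = 4.0128
Highest B → broadest niche (most generalist): Andrena sp. C (B = 6.39).

Andrena sp. C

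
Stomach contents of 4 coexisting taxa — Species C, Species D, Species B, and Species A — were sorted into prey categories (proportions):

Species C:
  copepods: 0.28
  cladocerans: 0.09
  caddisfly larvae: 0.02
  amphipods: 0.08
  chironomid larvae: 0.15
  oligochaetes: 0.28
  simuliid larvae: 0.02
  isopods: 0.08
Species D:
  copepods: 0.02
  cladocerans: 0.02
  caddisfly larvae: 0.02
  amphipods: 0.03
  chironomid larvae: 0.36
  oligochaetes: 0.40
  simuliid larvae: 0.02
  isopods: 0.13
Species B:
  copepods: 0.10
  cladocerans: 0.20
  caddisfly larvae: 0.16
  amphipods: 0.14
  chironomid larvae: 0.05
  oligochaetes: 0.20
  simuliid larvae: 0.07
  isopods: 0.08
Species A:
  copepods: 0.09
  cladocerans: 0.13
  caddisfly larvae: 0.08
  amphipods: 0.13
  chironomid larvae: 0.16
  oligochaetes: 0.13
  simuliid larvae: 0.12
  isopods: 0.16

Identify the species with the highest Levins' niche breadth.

Σp_Cᵢ² = 0.28² + 0.09² + 0.02² + 0.08² + 0.15² + 0.28² + 0.02² + 0.08² = 0.0784 + 0.0081 + 0.0004 + 0.0064 + 0.0225 + 0.0784 + 0.0004 + 0.0064 = 0.2010
B_C = 1 / 0.2010 = 4.9751
Σp_Dᵢ² = 0.02² + 0.02² + 0.02² + 0.03² + 0.36² + 0.40² + 0.02² + 0.13² = 0.0004 + 0.0004 + 0.0004 + 0.0009 + 0.1296 + 0.1600 + 0.0004 + 0.0169 = 0.3090
B_D = 1 / 0.3090 = 3.2362
Σp_Bᵢ² = 0.10² + 0.20² + 0.16² + 0.14² + 0.05² + 0.20² + 0.07² + 0.08² = 0.0100 + 0.0400 + 0.0256 + 0.0196 + 0.0025 + 0.0400 + 0.0049 + 0.0064 = 0.1490
B_B = 1 / 0.1490 = 6.7114
Σp_Aᵢ² = 0.09² + 0.13² + 0.08² + 0.13² + 0.16² + 0.13² + 0.12² + 0.16² = 0.0081 + 0.0169 + 0.0064 + 0.0169 + 0.0256 + 0.0169 + 0.0144 + 0.0256 = 0.1308
B_A = 1 / 0.1308 = 7.6453
Highest B → broadest niche (most generalist): Species A (B = 7.65).

Species A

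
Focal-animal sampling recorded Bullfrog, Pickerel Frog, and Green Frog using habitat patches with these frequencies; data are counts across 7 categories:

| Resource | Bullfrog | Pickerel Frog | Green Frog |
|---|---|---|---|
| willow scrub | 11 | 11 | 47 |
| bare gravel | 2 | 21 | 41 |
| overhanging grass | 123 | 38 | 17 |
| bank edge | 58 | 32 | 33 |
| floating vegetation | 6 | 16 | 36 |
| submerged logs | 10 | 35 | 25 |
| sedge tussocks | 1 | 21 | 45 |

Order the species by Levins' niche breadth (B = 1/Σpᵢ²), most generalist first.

Proportions for Bullfrog (n=211): 11/211=0.0521, 2/211=0.0095, 123/211=0.5829, 58/211=0.2749, 6/211=0.0284, 10/211=0.0474, 1/211=0.0047
Proportions for Pickerel Frog (n=174): 11/174=0.0632, 21/174=0.1207, 38/174=0.2184, 32/174=0.1839, 16/174=0.0920, 35/174=0.2011, 21/174=0.1207
Proportions for Green Frog (n=244): 47/244=0.1926, 41/244=0.1680, 17/244=0.0697, 33/244=0.1352, 36/244=0.1475, 25/244=0.1025, 45/244=0.1844
Σp_Bullᵢ² = 0.0521² + 0.0095² + 0.5829² + 0.2749² + 0.0284² + 0.0474² + 0.0047² = 0.002714 + 0.000090 + 0.339772 + 0.075570 + 0.000807 + 0.002247 + 0.000022 = 0.421222
B_Bull = 1 / 0.421222 = 2.3740
Σp_Pickᵢ² = 0.0632² + 0.1207² + 0.2184² + 0.1839² + 0.0920² + 0.2011² + 0.1207² = 0.003994 + 0.014568 + 0.047699 + 0.033819 + 0.008464 + 0.040441 + 0.014568 = 0.163553
B_Pick = 1 / 0.163553 = 6.1142
Σp_Greeᵢ² = 0.1926² + 0.1680² + 0.0697² + 0.1352² + 0.1475² + 0.1025² + 0.1844² = 0.037095 + 0.028224 + 0.004858 + 0.018279 + 0.021756 + 0.010506 + 0.034003 = 0.154721
B_Gree = 1 / 0.154721 = 6.4632
Ranking by B (broadest → narrowest): Green Frog (6.46) > Pickerel Frog (6.11) > Bullfrog (2.37)

Green Frog > Pickerel Frog > Bullfrog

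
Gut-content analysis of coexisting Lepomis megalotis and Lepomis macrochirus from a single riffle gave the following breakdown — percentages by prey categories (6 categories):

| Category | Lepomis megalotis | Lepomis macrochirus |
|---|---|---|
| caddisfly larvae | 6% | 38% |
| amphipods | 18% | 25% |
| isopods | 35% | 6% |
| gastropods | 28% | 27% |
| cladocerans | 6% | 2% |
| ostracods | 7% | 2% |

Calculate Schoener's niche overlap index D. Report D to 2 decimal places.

Convert percentages to proportions (divide by 100).
Σ|p₁ᵢ − p₂ᵢ| = 0.32 + 0.07 + 0.29 + 0.01 + 0.04 + 0.05 = 0.78
D = 1 − ½ × 0.78 = 1 − 0.390 = 0.6100

0.61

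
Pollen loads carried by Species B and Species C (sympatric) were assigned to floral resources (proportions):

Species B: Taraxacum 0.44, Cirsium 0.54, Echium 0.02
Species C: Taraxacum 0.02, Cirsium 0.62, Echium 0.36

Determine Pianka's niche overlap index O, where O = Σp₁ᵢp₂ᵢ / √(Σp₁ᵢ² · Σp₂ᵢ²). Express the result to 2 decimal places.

0.70

Σ p₁ᵢp₂ᵢ = 0.0088 + 0.3348 + 0.0072 = 0.3508
Σp_1ᵢ² = 0.44² + 0.54² + 0.02² = 0.1936 + 0.2916 + 0.0004 = 0.4856
Σp_2ᵢ² = 0.02² + 0.62² + 0.36² = 0.0004 + 0.3844 + 0.1296 = 0.5144
O = 0.3508 / √(0.4856 × 0.5144) = 0.3508 / 0.49979 = 0.7019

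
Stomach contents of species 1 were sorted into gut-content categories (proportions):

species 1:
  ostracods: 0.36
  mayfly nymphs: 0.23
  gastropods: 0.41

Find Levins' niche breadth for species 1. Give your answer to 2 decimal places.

2.85

Σpᵢ² = 0.36² + 0.23² + 0.41² = 0.1296 + 0.0529 + 0.1681 = 0.3506
B = 1 / 0.3506 = 2.8523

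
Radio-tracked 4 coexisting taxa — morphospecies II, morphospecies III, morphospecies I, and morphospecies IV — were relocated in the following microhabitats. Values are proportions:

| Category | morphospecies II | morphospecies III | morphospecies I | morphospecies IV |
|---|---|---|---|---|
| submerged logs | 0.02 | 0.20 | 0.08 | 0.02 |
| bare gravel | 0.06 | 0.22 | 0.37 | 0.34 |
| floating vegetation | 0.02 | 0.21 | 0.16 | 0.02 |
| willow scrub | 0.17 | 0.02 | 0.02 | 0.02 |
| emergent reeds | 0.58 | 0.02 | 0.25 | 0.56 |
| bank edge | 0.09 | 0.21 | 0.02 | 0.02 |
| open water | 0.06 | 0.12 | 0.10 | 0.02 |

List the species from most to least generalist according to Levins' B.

Σp_IIᵢ² = 0.02² + 0.06² + 0.02² + 0.17² + 0.58² + 0.09² + 0.06² = 0.0004 + 0.0036 + 0.0004 + 0.0289 + 0.3364 + 0.0081 + 0.0036 = 0.3814
B_II = 1 / 0.3814 = 2.6219
Σp_IIIᵢ² = 0.20² + 0.22² + 0.21² + 0.02² + 0.02² + 0.21² + 0.12² = 0.0400 + 0.0484 + 0.0441 + 0.0004 + 0.0004 + 0.0441 + 0.0144 = 0.1918
B_III = 1 / 0.1918 = 5.2138
Σp_Iᵢ² = 0.08² + 0.37² + 0.16² + 0.02² + 0.25² + 0.02² + 0.10² = 0.0064 + 0.1369 + 0.0256 + 0.0004 + 0.0625 + 0.0004 + 0.0100 = 0.2422
B_I = 1 / 0.2422 = 4.1288
Σp_IVᵢ² = 0.02² + 0.34² + 0.02² + 0.02² + 0.56² + 0.02² + 0.02² = 0.0004 + 0.1156 + 0.0004 + 0.0004 + 0.3136 + 0.0004 + 0.0004 = 0.4312
B_IV = 1 / 0.4312 = 2.3191
Ranking by B (broadest → narrowest): morphospecies III (5.21) > morphospecies I (4.13) > morphospecies II (2.62) > morphospecies IV (2.32)

morphospecies III > morphospecies I > morphospecies II > morphospecies IV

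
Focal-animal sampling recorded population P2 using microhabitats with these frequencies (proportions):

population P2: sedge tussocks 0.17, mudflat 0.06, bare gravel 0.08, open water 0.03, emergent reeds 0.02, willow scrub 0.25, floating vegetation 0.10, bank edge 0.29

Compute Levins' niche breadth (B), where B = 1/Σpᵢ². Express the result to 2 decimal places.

5.08

Σpᵢ² = 0.17² + 0.06² + 0.08² + 0.03² + 0.02² + 0.25² + 0.10² + 0.29² = 0.0289 + 0.0036 + 0.0064 + 0.0009 + 0.0004 + 0.0625 + 0.0100 + 0.0841 = 0.1968
B = 1 / 0.1968 = 5.0813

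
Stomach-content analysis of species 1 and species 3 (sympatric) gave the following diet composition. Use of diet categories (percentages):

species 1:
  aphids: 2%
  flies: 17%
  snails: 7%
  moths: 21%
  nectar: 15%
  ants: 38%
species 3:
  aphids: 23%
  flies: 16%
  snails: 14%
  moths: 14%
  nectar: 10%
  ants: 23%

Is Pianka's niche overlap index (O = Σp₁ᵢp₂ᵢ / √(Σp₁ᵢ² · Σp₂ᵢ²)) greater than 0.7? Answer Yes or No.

Yes

Convert percentages to proportions (divide by 100).
Σ p₁ᵢp₂ᵢ = 0.0046 + 0.0272 + 0.0098 + 0.0294 + 0.0150 + 0.0874 = 0.1734
Σp_1ᵢ² = 0.02² + 0.17² + 0.07² + 0.21² + 0.15² + 0.38² = 0.0004 + 0.0289 + 0.0049 + 0.0441 + 0.0225 + 0.1444 = 0.2452
Σp_2ᵢ² = 0.23² + 0.16² + 0.14² + 0.14² + 0.10² + 0.23² = 0.0529 + 0.0256 + 0.0196 + 0.0196 + 0.0100 + 0.0529 = 0.1806
O = 0.1734 / √(0.2452 × 0.1806) = 0.1734 / 0.21044 = 0.8240
O = 0.8240 > 0.7 → Yes.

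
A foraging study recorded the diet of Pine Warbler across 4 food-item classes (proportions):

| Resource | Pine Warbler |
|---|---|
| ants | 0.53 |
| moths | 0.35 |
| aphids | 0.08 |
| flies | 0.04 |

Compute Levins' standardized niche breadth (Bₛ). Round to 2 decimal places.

Σpᵢ² = 0.53² + 0.35² + 0.08² + 0.04² = 0.2809 + 0.1225 + 0.0064 + 0.0016 = 0.4114
B = 1 / 0.4114 = 2.4307
Bₛ = (B − 1)/(n − 1) = (2.4307 − 1)/(4 − 1) = 1.4307/3 = 0.4769

0.48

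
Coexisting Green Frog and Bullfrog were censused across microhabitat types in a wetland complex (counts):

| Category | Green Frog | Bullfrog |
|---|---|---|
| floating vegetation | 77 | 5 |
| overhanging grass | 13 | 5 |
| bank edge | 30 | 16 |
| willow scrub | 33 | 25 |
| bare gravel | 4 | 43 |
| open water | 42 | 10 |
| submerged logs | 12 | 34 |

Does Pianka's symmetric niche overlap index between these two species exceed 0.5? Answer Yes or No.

Proportions for Green Frog (n=211): 77/211=0.3649, 13/211=0.0616, 30/211=0.1422, 33/211=0.1564, 4/211=0.0190, 42/211=0.1991, 12/211=0.0569
Proportions for Bullfrog (n=138): 5/138=0.0362, 5/138=0.0362, 16/138=0.1159, 25/138=0.1812, 43/138=0.3116, 10/138=0.0725, 34/138=0.2464
Σ p₁ᵢp₂ᵢ = 0.013209 + 0.002230 + 0.016481 + 0.028340 + 0.005920 + 0.014435 + 0.014020 = 0.094635
Σp_1ᵢ² = 0.3649² + 0.0616² + 0.1422² + 0.1564² + 0.0190² + 0.1991² + 0.0569² = 0.133152 + 0.003795 + 0.020221 + 0.024461 + 0.000361 + 0.039641 + 0.003238 = 0.224869
Σp_2ᵢ² = 0.0362² + 0.0362² + 0.1159² + 0.1812² + 0.3116² + 0.0725² + 0.2464² = 0.001310 + 0.001310 + 0.013433 + 0.032833 + 0.097095 + 0.005256 + 0.060713 = 0.211950
O = 0.094635 / √(0.224869 × 0.211950) = 0.094635 / 0.2183140 = 0.4335
O = 0.4335 < 0.5 → No.

No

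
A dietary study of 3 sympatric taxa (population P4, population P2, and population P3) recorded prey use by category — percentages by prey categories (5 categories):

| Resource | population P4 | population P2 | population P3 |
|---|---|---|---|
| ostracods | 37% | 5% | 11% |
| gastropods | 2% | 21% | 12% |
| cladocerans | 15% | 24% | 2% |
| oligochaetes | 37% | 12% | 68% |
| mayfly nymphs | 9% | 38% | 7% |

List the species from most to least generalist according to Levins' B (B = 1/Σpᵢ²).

Convert percentages to proportions (divide by 100).
Σp_P4ᵢ² = 0.37² + 0.02² + 0.15² + 0.37² + 0.09² = 0.1369 + 0.0004 + 0.0225 + 0.1369 + 0.0081 = 0.3048
B_P4 = 1 / 0.3048 = 3.2808
Σp_P2ᵢ² = 0.05² + 0.21² + 0.24² + 0.12² + 0.38² = 0.0025 + 0.0441 + 0.0576 + 0.0144 + 0.1444 = 0.2630
B_P2 = 1 / 0.2630 = 3.8023
Σp_P3ᵢ² = 0.11² + 0.12² + 0.02² + 0.68² + 0.07² = 0.0121 + 0.0144 + 0.0004 + 0.4624 + 0.0049 = 0.4942
B_P3 = 1 / 0.4942 = 2.0235
Ranking by B (broadest → narrowest): population P2 (3.80) > population P4 (3.28) > population P3 (2.02)

population P2 > population P4 > population P3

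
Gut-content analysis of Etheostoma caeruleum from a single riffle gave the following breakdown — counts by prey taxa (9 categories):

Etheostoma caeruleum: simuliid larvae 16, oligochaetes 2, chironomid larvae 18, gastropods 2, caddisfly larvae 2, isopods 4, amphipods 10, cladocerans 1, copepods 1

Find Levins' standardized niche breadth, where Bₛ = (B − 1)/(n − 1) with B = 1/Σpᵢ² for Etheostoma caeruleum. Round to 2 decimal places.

Proportions for Etheostoma caeruleum (n=56): 16/56=0.2857, 2/56=0.0357, 18/56=0.3214, 2/56=0.0357, 2/56=0.0357, 4/56=0.0714, 10/56=0.1786, 1/56=0.0179, 1/56=0.0179
Σpᵢ² = 0.2857² + 0.0357² + 0.3214² + 0.0357² + 0.0357² + 0.0714² + 0.1786² + 0.0179² + 0.0179² = 0.081624 + 0.001274 + 0.103298 + 0.001274 + 0.001274 + 0.005098 + 0.031898 + 0.000320 + 0.000320 = 0.226380
B = 1 / 0.226380 = 4.4174
Bₛ = (B − 1)/(n − 1) = (4.4174 − 1)/(9 − 1) = 3.4174/8 = 0.4272

0.43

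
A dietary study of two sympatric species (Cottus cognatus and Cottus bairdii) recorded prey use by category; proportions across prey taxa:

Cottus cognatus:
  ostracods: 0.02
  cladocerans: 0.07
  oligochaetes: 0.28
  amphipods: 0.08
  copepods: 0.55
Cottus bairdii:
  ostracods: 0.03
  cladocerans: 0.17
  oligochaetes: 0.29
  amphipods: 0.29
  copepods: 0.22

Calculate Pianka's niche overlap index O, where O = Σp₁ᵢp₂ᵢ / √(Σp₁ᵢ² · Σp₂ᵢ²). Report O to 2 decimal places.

Σ p₁ᵢp₂ᵢ = 0.0006 + 0.0119 + 0.0812 + 0.0232 + 0.1210 = 0.2379
Σp_1ᵢ² = 0.02² + 0.07² + 0.28² + 0.08² + 0.55² = 0.0004 + 0.0049 + 0.0784 + 0.0064 + 0.3025 = 0.3926
Σp_2ᵢ² = 0.03² + 0.17² + 0.29² + 0.29² + 0.22² = 0.0009 + 0.0289 + 0.0841 + 0.0841 + 0.0484 = 0.2464
O = 0.2379 / √(0.3926 × 0.2464) = 0.2379 / 0.31103 = 0.7649

0.76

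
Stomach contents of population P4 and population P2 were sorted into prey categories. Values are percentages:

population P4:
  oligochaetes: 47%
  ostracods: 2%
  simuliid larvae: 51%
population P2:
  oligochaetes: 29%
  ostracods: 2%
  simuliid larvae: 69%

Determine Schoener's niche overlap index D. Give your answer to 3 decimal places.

Convert percentages to proportions (divide by 100).
Σ|p₁ᵢ − p₂ᵢ| = 0.18 + 0.00 + 0.18 = 0.36
D = 1 − ½ × 0.36 = 1 − 0.180 = 0.82000

0.820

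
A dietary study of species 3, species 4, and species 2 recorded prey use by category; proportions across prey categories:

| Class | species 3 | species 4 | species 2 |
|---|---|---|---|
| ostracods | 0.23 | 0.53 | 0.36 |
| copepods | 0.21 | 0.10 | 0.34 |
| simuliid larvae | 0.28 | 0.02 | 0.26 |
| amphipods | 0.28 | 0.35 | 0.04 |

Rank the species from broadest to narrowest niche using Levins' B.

Σp_3ᵢ² = 0.23² + 0.21² + 0.28² + 0.28² = 0.0529 + 0.0441 + 0.0784 + 0.0784 = 0.2538
B_3 = 1 / 0.2538 = 3.9401
Σp_4ᵢ² = 0.53² + 0.10² + 0.02² + 0.35² = 0.2809 + 0.0100 + 0.0004 + 0.1225 = 0.4138
B_4 = 1 / 0.4138 = 2.4166
Σp_2ᵢ² = 0.36² + 0.34² + 0.26² + 0.04² = 0.1296 + 0.1156 + 0.0676 + 0.0016 = 0.3144
B_2 = 1 / 0.3144 = 3.1807
Ranking by B (broadest → narrowest): species 3 (3.94) > species 2 (3.18) > species 4 (2.42)

species 3 > species 2 > species 4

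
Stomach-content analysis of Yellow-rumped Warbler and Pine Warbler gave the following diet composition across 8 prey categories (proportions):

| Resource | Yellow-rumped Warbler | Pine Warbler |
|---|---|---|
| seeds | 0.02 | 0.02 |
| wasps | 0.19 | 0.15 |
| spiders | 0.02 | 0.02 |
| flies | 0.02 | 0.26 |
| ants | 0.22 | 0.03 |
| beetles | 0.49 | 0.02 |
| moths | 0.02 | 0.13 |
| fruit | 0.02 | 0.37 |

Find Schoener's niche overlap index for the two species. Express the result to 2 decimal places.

Σ|p₁ᵢ − p₂ᵢ| = 0.00 + 0.04 + 0.00 + 0.24 + 0.19 + 0.47 + 0.11 + 0.35 = 1.40
D = 1 − ½ × 1.40 = 1 − 0.700 = 0.3000

0.30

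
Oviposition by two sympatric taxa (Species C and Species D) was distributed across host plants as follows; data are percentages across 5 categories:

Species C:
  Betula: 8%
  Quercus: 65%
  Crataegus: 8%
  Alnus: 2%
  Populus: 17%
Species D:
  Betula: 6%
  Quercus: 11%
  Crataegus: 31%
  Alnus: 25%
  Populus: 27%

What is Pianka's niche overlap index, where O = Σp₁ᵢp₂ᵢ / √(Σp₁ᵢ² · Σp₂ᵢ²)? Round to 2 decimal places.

Convert percentages to proportions (divide by 100).
Σ p₁ᵢp₂ᵢ = 0.0048 + 0.0715 + 0.0248 + 0.0050 + 0.0459 = 0.1520
Σp_1ᵢ² = 0.08² + 0.65² + 0.08² + 0.02² + 0.17² = 0.0064 + 0.4225 + 0.0064 + 0.0004 + 0.0289 = 0.4646
Σp_2ᵢ² = 0.06² + 0.11² + 0.31² + 0.25² + 0.27² = 0.0036 + 0.0121 + 0.0961 + 0.0625 + 0.0729 = 0.2472
O = 0.1520 / √(0.4646 × 0.2472) = 0.1520 / 0.33889 = 0.4485

0.45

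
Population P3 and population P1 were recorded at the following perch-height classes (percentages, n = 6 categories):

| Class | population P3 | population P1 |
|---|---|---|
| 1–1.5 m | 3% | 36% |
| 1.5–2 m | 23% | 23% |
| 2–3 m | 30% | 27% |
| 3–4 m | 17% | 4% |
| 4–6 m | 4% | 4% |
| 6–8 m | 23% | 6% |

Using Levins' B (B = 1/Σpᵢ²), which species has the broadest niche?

Convert percentages to proportions (divide by 100).
Σp_P3ᵢ² = 0.03² + 0.23² + 0.30² + 0.17² + 0.04² + 0.23² = 0.0009 + 0.0529 + 0.0900 + 0.0289 + 0.0016 + 0.0529 = 0.2272
B_P3 = 1 / 0.2272 = 4.4014
Σp_P1ᵢ² = 0.36² + 0.23² + 0.27² + 0.04² + 0.04² + 0.06² = 0.1296 + 0.0529 + 0.0729 + 0.0016 + 0.0016 + 0.0036 = 0.2622
B_P1 = 1 / 0.2622 = 3.8139
Highest B → broadest niche (most generalist): population P3 (B = 4.40).

population P3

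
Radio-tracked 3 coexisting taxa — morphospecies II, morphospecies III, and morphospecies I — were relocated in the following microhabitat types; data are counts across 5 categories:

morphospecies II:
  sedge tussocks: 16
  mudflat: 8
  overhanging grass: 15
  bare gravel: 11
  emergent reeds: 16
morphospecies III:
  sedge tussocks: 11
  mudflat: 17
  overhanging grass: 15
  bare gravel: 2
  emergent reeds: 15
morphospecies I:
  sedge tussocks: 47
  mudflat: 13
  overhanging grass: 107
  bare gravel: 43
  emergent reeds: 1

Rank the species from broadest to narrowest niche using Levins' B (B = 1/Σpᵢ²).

morphospecies II > morphospecies III > morphospecies I

Proportions for morphospecies II (n=66): 16/66=0.2424, 8/66=0.1212, 15/66=0.2273, 11/66=0.1667, 16/66=0.2424
Proportions for morphospecies III (n=60): 11/60=0.1833, 17/60=0.2833, 15/60=0.2500, 2/60=0.0333, 15/60=0.2500
Proportions for morphospecies I (n=211): 47/211=0.2227, 13/211=0.0616, 107/211=0.5071, 43/211=0.2038, 1/211=0.0047
Σp_IIᵢ² = 0.2424² + 0.1212² + 0.2273² + 0.1667² + 0.2424² = 0.058758 + 0.014689 + 0.051665 + 0.027789 + 0.058758 = 0.211659
B_II = 1 / 0.211659 = 4.7246
Σp_IIIᵢ² = 0.1833² + 0.2833² + 0.2500² + 0.0333² + 0.2500² = 0.033599 + 0.080259 + 0.062500 + 0.001109 + 0.062500 = 0.239967
B_III = 1 / 0.239967 = 4.1672
Σp_Iᵢ² = 0.2227² + 0.0616² + 0.5071² + 0.2038² + 0.0047² = 0.049595 + 0.003795 + 0.257150 + 0.041534 + 0.000022 = 0.352096
B_I = 1 / 0.352096 = 2.8401
Ranking by B (broadest → narrowest): morphospecies II (4.72) > morphospecies III (4.17) > morphospecies I (2.84)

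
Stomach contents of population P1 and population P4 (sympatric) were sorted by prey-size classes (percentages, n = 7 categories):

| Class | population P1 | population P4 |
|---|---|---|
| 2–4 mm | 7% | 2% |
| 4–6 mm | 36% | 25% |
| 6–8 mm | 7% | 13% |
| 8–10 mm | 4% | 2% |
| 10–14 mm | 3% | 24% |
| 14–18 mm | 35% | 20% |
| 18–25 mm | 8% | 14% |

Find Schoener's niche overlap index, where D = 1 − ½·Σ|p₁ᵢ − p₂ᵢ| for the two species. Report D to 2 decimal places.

0.67

Convert percentages to proportions (divide by 100).
Σ|p₁ᵢ − p₂ᵢ| = 0.05 + 0.11 + 0.06 + 0.02 + 0.21 + 0.15 + 0.06 = 0.66
D = 1 − ½ × 0.66 = 1 − 0.330 = 0.6700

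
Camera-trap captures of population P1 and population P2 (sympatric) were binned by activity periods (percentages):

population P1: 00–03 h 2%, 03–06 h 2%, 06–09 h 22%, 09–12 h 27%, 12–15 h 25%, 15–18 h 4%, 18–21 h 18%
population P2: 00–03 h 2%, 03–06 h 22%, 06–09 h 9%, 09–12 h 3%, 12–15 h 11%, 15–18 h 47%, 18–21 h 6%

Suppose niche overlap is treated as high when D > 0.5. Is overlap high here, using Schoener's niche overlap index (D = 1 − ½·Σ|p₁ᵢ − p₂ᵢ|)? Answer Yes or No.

Convert percentages to proportions (divide by 100).
Σ|p₁ᵢ − p₂ᵢ| = 0.00 + 0.20 + 0.13 + 0.24 + 0.14 + 0.43 + 0.12 = 1.26
D = 1 − ½ × 1.26 = 1 − 0.630 = 0.3700
D = 0.3700 < 0.5 → No.

No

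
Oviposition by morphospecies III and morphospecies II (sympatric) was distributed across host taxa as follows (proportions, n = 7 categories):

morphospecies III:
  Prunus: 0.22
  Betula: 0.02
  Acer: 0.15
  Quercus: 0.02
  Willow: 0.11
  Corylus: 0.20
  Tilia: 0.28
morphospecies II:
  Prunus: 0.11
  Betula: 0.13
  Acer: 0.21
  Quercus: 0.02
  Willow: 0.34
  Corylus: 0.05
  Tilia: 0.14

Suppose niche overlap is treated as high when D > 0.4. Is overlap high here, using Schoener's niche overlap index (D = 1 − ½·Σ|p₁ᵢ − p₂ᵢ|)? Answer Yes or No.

Σ|p₁ᵢ − p₂ᵢ| = 0.11 + 0.11 + 0.06 + 0.00 + 0.23 + 0.15 + 0.14 = 0.80
D = 1 − ½ × 0.80 = 1 − 0.400 = 0.6000
D = 0.6000 > 0.4 → Yes.

Yes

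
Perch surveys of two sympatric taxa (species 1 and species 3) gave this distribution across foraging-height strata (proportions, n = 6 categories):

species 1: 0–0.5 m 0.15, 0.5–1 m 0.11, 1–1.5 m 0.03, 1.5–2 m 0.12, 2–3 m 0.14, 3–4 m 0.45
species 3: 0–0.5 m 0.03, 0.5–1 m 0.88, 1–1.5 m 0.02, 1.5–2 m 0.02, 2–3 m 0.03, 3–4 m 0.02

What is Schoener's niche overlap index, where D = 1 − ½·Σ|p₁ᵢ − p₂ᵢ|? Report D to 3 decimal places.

0.230

Σ|p₁ᵢ − p₂ᵢ| = 0.12 + 0.77 + 0.01 + 0.10 + 0.11 + 0.43 = 1.54
D = 1 − ½ × 1.54 = 1 − 0.770 = 0.23000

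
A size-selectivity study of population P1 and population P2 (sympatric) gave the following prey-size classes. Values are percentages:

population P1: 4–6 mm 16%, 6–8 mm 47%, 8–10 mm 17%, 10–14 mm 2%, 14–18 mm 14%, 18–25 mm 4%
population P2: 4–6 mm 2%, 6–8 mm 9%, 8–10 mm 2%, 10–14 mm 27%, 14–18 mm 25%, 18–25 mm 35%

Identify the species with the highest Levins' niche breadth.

population P2

Convert percentages to proportions (divide by 100).
Σp_P1ᵢ² = 0.16² + 0.47² + 0.17² + 0.02² + 0.14² + 0.04² = 0.0256 + 0.2209 + 0.0289 + 0.0004 + 0.0196 + 0.0016 = 0.2970
B_P1 = 1 / 0.2970 = 3.3670
Σp_P2ᵢ² = 0.02² + 0.09² + 0.02² + 0.27² + 0.25² + 0.35² = 0.0004 + 0.0081 + 0.0004 + 0.0729 + 0.0625 + 0.1225 = 0.2668
B_P2 = 1 / 0.2668 = 3.7481
Highest B → broadest niche (most generalist): population P2 (B = 3.75).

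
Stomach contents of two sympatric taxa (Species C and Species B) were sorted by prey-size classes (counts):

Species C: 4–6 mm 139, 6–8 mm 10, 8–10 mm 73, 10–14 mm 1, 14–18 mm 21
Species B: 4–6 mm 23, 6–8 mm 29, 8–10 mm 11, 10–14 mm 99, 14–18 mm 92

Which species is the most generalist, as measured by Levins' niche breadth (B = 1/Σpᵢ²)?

Species B

Proportions for Species C (n=244): 139/244=0.5697, 10/244=0.0410, 73/244=0.2992, 1/244=0.0041, 21/244=0.0861
Proportions for Species B (n=254): 23/254=0.0906, 29/254=0.1142, 11/254=0.0433, 99/254=0.3898, 92/254=0.3622
Σp_Cᵢ² = 0.5697² + 0.0410² + 0.2992² + 0.0041² + 0.0861² = 0.324558 + 0.001681 + 0.089521 + 0.000017 + 0.007413 = 0.423190
B_C = 1 / 0.423190 = 2.3630
Σp_Bᵢ² = 0.0906² + 0.1142² + 0.0433² + 0.3898² + 0.3622² = 0.008208 + 0.013042 + 0.001875 + 0.151944 + 0.131189 = 0.306258
B_B = 1 / 0.306258 = 3.2652
Highest B → broadest niche (most generalist): Species B (B = 3.27).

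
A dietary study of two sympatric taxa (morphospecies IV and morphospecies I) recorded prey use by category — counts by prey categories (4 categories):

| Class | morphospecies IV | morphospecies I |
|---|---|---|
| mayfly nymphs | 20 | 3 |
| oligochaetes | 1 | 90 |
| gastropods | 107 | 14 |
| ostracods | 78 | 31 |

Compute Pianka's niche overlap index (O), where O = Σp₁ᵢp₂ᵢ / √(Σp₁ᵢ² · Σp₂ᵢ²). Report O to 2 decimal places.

0.32

Proportions for morphospecies IV (n=206): 20/206=0.0971, 1/206=0.0049, 107/206=0.5194, 78/206=0.3786
Proportions for morphospecies I (n=138): 3/138=0.0217, 90/138=0.6522, 14/138=0.1014, 31/138=0.2246
Σ p₁ᵢp₂ᵢ = 0.002107 + 0.003196 + 0.052667 + 0.085034 = 0.143004
Σp_1ᵢ² = 0.0971² + 0.0049² + 0.5194² + 0.3786² = 0.009428 + 0.000024 + 0.269776 + 0.143338 = 0.422566
Σp_2ᵢ² = 0.0217² + 0.6522² + 0.1014² + 0.2246² = 0.000471 + 0.425365 + 0.010282 + 0.050445 = 0.486563
O = 0.143004 / √(0.422566 × 0.486563) = 0.143004 / 0.4534369 = 0.3154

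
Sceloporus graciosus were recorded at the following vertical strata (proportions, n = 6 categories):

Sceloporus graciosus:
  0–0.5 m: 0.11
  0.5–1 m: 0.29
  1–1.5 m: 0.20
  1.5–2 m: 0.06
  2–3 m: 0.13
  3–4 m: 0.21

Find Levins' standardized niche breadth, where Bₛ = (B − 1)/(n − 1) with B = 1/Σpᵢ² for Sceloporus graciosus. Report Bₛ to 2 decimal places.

0.80

Σpᵢ² = 0.11² + 0.29² + 0.20² + 0.06² + 0.13² + 0.21² = 0.0121 + 0.0841 + 0.0400 + 0.0036 + 0.0169 + 0.0441 = 0.2008
B = 1 / 0.2008 = 4.9801
Bₛ = (B − 1)/(n − 1) = (4.9801 − 1)/(6 − 1) = 3.9801/5 = 0.7960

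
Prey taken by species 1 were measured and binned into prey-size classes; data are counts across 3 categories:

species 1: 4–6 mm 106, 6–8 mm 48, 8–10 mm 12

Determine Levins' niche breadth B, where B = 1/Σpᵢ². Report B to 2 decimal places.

Proportions for species 1 (n=166): 106/166=0.6386, 48/166=0.2892, 12/166=0.0723
Σpᵢ² = 0.6386² + 0.2892² + 0.0723² = 0.407810 + 0.083637 + 0.005227 = 0.496674
B = 1 / 0.496674 = 2.0134

2.01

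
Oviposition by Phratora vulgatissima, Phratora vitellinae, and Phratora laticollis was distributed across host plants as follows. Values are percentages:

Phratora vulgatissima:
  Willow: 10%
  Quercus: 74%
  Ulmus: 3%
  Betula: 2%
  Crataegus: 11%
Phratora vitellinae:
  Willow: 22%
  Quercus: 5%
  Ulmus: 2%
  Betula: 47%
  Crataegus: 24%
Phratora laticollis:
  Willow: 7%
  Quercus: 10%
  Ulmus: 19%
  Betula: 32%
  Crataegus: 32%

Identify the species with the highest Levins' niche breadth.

Convert percentages to proportions (divide by 100).
Σp_vulgᵢ² = 0.10² + 0.74² + 0.03² + 0.02² + 0.11² = 0.0100 + 0.5476 + 0.0009 + 0.0004 + 0.0121 = 0.5710
B_vulg = 1 / 0.5710 = 1.7513
Σp_viteᵢ² = 0.22² + 0.05² + 0.02² + 0.47² + 0.24² = 0.0484 + 0.0025 + 0.0004 + 0.2209 + 0.0576 = 0.3298
B_vite = 1 / 0.3298 = 3.0321
Σp_latiᵢ² = 0.07² + 0.10² + 0.19² + 0.32² + 0.32² = 0.0049 + 0.0100 + 0.0361 + 0.1024 + 0.1024 = 0.2558
B_lati = 1 / 0.2558 = 3.9093
Highest B → broadest niche (most generalist): Phratora laticollis (B = 3.91).

Phratora laticollis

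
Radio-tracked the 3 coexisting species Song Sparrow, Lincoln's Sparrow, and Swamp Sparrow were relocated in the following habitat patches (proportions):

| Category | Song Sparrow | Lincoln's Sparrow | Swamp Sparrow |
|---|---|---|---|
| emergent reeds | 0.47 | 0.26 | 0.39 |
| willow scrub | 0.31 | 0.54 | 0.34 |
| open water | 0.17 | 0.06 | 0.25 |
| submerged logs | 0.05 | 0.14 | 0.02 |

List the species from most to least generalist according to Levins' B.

Σp_Songᵢ² = 0.47² + 0.31² + 0.17² + 0.05² = 0.2209 + 0.0961 + 0.0289 + 0.0025 = 0.3484
B_Song = 1 / 0.3484 = 2.8703
Σp_Lincᵢ² = 0.26² + 0.54² + 0.06² + 0.14² = 0.0676 + 0.2916 + 0.0036 + 0.0196 = 0.3824
B_Linc = 1 / 0.3824 = 2.6151
Σp_Swamᵢ² = 0.39² + 0.34² + 0.25² + 0.02² = 0.1521 + 0.1156 + 0.0625 + 0.0004 = 0.3306
B_Swam = 1 / 0.3306 = 3.0248
Ranking by B (broadest → narrowest): Swamp Sparrow (3.02) > Song Sparrow (2.87) > Lincoln's Sparrow (2.62)

Swamp Sparrow > Song Sparrow > Lincoln's Sparrow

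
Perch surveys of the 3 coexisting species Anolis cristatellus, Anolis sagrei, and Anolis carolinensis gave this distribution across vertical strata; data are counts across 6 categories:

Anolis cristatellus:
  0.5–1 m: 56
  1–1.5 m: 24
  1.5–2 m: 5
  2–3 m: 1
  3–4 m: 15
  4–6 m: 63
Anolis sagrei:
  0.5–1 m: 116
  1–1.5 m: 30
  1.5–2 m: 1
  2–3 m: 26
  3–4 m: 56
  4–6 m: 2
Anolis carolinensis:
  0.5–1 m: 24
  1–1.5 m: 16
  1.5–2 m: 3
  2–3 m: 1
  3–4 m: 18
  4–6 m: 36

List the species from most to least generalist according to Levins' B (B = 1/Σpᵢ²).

Anolis carolinensis > Anolis cristatellus > Anolis sagrei

Proportions for Anolis cristatellus (n=164): 56/164=0.3415, 24/164=0.1463, 5/164=0.0305, 1/164=0.0061, 15/164=0.0915, 63/164=0.3841
Proportions for Anolis sagrei (n=231): 116/231=0.5022, 30/231=0.1299, 1/231=0.0043, 26/231=0.1126, 56/231=0.2424, 2/231=0.0087
Proportions for Anolis carolinensis (n=98): 24/98=0.2449, 16/98=0.1633, 3/98=0.0306, 1/98=0.0102, 18/98=0.1837, 36/98=0.3673
Σp_crisᵢ² = 0.3415² + 0.1463² + 0.0305² + 0.0061² + 0.0915² + 0.3841² = 0.116622 + 0.021404 + 0.000930 + 0.000037 + 0.008372 + 0.147533 = 0.294898
B_cris = 1 / 0.294898 = 3.3910
Σp_sagrᵢ² = 0.5022² + 0.1299² + 0.0043² + 0.1126² + 0.2424² + 0.0087² = 0.252205 + 0.016874 + 0.000018 + 0.012679 + 0.058758 + 0.000076 = 0.340610
B_sagr = 1 / 0.340610 = 2.9359
Σp_caroᵢ² = 0.2449² + 0.1633² + 0.0306² + 0.0102² + 0.1837² + 0.3673² = 0.059976 + 0.026667 + 0.000936 + 0.000104 + 0.033746 + 0.134909 = 0.256338
B_caro = 1 / 0.256338 = 3.9011
Ranking by B (broadest → narrowest): Anolis carolinensis (3.90) > Anolis cristatellus (3.39) > Anolis sagrei (2.94)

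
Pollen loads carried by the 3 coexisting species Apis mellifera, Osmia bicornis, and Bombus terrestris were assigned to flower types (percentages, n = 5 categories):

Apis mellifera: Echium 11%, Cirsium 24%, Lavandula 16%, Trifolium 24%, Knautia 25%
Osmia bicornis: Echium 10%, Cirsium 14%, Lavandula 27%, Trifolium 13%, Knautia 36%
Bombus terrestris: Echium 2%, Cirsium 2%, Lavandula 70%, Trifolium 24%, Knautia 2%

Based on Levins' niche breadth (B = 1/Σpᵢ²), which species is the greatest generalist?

Apis mellifera

Convert percentages to proportions (divide by 100).
Σp_mellᵢ² = 0.11² + 0.24² + 0.16² + 0.24² + 0.25² = 0.0121 + 0.0576 + 0.0256 + 0.0576 + 0.0625 = 0.2154
B_mell = 1 / 0.2154 = 4.6425
Σp_bicoᵢ² = 0.10² + 0.14² + 0.27² + 0.13² + 0.36² = 0.0100 + 0.0196 + 0.0729 + 0.0169 + 0.1296 = 0.2490
B_bico = 1 / 0.2490 = 4.0161
Σp_terrᵢ² = 0.02² + 0.02² + 0.70² + 0.24² + 0.02² = 0.0004 + 0.0004 + 0.4900 + 0.0576 + 0.0004 = 0.5488
B_terr = 1 / 0.5488 = 1.8222
Highest B → broadest niche (most generalist): Apis mellifera (B = 4.64).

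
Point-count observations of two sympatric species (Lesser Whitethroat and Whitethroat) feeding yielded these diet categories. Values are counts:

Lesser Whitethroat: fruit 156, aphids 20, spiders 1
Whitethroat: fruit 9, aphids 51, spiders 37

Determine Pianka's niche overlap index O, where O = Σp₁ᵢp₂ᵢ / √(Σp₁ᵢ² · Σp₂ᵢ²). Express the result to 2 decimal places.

Proportions for Lesser Whitethroat (n=177): 156/177=0.8814, 20/177=0.1130, 1/177=0.0056
Proportions for Whitethroat (n=97): 9/97=0.0928, 51/97=0.5258, 37/97=0.3814
Σ p₁ᵢp₂ᵢ = 0.081794 + 0.059415 + 0.002136 = 0.143345
Σp_1ᵢ² = 0.8814² + 0.1130² + 0.0056² = 0.776866 + 0.012769 + 0.000031 = 0.789666
Σp_2ᵢ² = 0.0928² + 0.5258² + 0.3814² = 0.008612 + 0.276466 + 0.145466 = 0.430544
O = 0.143345 / √(0.789666 × 0.430544) = 0.143345 / 0.5830831 = 0.2458

0.25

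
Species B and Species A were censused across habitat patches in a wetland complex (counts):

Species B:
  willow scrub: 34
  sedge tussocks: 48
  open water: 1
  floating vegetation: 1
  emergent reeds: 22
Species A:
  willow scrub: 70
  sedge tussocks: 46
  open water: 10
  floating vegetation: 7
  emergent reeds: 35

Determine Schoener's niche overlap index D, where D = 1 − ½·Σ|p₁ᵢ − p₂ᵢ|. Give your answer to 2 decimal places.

0.82

Proportions for Species B (n=106): 34/106=0.3208, 48/106=0.4528, 1/106=0.0094, 1/106=0.0094, 22/106=0.2075
Proportions for Species A (n=168): 70/168=0.4167, 46/168=0.2738, 10/168=0.0595, 7/168=0.0417, 35/168=0.2083
Σ|p₁ᵢ − p₂ᵢ| = 0.0959 + 0.1790 + 0.0501 + 0.0323 + 0.0008 = 0.3581
D = 1 − ½ × 0.3581 = 1 − 0.17905 = 0.82095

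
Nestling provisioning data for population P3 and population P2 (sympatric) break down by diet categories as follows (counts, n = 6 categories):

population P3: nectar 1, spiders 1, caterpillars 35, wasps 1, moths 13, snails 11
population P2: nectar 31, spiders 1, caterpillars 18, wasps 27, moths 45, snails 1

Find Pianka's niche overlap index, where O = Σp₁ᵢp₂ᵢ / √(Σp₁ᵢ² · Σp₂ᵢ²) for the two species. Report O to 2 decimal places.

Proportions for population P3 (n=62): 1/62=0.0161, 1/62=0.0161, 35/62=0.5645, 1/62=0.0161, 13/62=0.2097, 11/62=0.1774
Proportions for population P2 (n=123): 31/123=0.2520, 1/123=0.0081, 18/123=0.1463, 27/123=0.2195, 45/123=0.3659, 1/123=0.0081
Σ p₁ᵢp₂ᵢ = 0.004057 + 0.000130 + 0.082586 + 0.003534 + 0.076729 + 0.001437 = 0.168473
Σp_1ᵢ² = 0.0161² + 0.0161² + 0.5645² + 0.0161² + 0.2097² + 0.1774² = 0.000259 + 0.000259 + 0.318660 + 0.000259 + 0.043974 + 0.031471 = 0.394882
Σp_2ᵢ² = 0.2520² + 0.0081² + 0.1463² + 0.2195² + 0.3659² + 0.0081² = 0.063504 + 0.000066 + 0.021404 + 0.048180 + 0.133883 + 0.000066 = 0.267103
O = 0.168473 / √(0.394882 × 0.267103) = 0.168473 / 0.3247679 = 0.5187

0.52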